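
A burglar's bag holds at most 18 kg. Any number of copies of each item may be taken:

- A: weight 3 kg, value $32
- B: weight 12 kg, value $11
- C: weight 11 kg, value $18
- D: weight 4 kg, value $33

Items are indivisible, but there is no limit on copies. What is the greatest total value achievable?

$192

Best value-per-unit is A at 32/3, and filling with it alone uses weight 6×3=18. No mix of the others beats 6×32 = 192.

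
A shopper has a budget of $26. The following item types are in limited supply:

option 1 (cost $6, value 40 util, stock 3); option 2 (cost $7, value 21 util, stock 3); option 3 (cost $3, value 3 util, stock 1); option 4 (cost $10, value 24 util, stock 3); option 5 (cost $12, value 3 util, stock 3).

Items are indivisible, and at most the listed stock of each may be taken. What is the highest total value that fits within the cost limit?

141 util

Best selections within cost 26 and stock limits:
- 3×option 1 + 1×option 2: cost 25, value 141
- 3×option 1 + 1×option 3: cost 21, value 123
- 2×option 1 + 2×option 2: cost 26, value 122
Best: 141 util.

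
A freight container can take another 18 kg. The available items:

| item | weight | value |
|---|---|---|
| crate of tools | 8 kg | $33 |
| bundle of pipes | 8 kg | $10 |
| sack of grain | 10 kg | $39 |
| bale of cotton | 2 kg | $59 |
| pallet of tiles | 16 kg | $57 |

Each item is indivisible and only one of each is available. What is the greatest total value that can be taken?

Check high-value combinations within 18 kg:
- bale of cotton+pallet of tiles: weight 2+16=18, value 59+57=116
- crate of tools+bundle of pipes+bale of cotton: weight 8+8+2=18, value 33+10+59=102
- sack of grain+bale of cotton: weight 10+2=12, value 39+59=98
- crate of tools+bale of cotton: weight 8+2=10, value 33+59=92
- crate of tools+sack of grain: weight 8+10=18, value 33+39=72
Best: $116.

$116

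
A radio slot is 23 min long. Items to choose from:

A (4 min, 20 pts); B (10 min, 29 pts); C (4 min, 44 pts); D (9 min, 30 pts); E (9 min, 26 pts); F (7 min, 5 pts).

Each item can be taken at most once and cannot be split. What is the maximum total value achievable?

103 pts

Check high-value combinations within 23 min:
- B+C+D: duration 10+4+9=23, value 29+44+30=103
- C+D+E: duration 4+9+9=22, value 44+30+26=100
- B+C+E: duration 10+4+9=23, value 29+44+26=99
Best: 103 pts.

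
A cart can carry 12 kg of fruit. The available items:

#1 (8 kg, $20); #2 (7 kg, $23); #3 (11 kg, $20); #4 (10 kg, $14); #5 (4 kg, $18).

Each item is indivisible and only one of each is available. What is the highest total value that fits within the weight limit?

This is a 0/1 knapsack; check combinations near the capacity.
- #2+#5: weight 7+4=11, value 23+18=41
- #1+#5: weight 8+4=12, value 20+18=38
- #2: weight 7, value 23
- #1: weight 8, value 20
Best: $41.

$41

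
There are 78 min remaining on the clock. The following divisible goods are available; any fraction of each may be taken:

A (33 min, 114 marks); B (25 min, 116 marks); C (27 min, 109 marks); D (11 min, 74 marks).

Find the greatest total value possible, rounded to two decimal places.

350.82

Take in order of value per unit:
- D (74/11 per unit): all 11 → value 74, running total 74.00
- B (116/25 per unit): all 25 → value 116, running total 190.00
- C (109/27 per unit): all 27 → value 109, running total 299.00
- A (114/33 per unit): 15 of 33 → value 15×114/33 = 51.8182, running total 350.82
Total 350.82.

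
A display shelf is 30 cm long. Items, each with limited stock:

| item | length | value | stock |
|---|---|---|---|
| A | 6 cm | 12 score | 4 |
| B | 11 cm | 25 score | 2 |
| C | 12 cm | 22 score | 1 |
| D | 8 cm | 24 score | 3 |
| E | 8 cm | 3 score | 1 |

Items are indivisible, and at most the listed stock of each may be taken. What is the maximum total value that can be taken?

84 score

Best selections within length 30 and stock limits:
- 1×A + 3×D: length 30, value 84
- 2×B + 1×D: length 30, value 74
- 1×B + 2×D: length 27, value 73
- 3×D: length 24, value 72
Best: 84 score.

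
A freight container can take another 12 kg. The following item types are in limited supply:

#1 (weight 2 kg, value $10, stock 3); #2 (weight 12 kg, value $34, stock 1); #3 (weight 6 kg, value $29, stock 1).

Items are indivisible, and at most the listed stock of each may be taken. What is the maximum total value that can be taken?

$59

Best selections within weight 12 and stock limits:
- 3×#1 + 1×#3: weight 12, value 59
- 2×#1 + 1×#3: weight 10, value 49
- 1×#1 + 1×#3: weight 8, value 39
Best: $59.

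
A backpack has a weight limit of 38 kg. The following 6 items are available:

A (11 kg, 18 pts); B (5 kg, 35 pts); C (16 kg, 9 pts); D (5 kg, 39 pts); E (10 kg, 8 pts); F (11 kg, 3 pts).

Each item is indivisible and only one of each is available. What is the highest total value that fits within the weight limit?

101 pts

This is a 0/1 knapsack; check combinations near the capacity.
- A+B+C+D: weight 11+5+16+5=37, value 18+35+9+39=101
- A+B+D+E: weight 11+5+5+10=31, value 18+35+39+8=100
- A+B+D+F: weight 11+5+5+11=32, value 18+35+39+3=95
- A+B+D: weight 11+5+5=21, value 18+35+39=92
Best: 101 pts.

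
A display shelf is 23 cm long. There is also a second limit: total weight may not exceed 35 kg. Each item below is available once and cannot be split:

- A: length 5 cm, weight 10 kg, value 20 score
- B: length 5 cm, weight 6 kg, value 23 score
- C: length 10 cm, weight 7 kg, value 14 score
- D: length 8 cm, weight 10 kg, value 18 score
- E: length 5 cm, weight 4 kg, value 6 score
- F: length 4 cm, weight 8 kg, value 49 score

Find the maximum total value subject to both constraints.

110 score

Feasible sets respecting both limits:
- A+B+D+F: length 22, weight 34, value 110
- A+B+E+F: length 19, weight 28, value 98
- B+D+E+F: length 22, weight 28, value 96
- A+D+E+F: length 22, weight 32, value 93
Best: 110 score.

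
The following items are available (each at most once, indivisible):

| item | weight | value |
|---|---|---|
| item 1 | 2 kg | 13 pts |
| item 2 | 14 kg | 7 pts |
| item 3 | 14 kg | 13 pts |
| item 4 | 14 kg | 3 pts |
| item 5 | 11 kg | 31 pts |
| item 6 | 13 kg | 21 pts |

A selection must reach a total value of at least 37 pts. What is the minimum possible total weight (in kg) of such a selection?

13

Subsets with value ≥ 37, sorted by total weight:
- item 1+item 5: weight 13, value 44
- item 5+item 6: weight 24, value 52
- item 3+item 5: weight 25, value 44
- item 2+item 5: weight 25, value 38
Minimum weight: 13 kg.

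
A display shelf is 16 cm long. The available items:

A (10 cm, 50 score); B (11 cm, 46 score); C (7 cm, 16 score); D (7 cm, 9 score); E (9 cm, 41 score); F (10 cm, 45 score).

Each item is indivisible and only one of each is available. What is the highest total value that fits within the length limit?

57 score

Check high-value combinations within 16 cm:
- C+E: length 7+9=16, value 16+41=57
- A: length 10, value 50
- D+E: length 7+9=16, value 9+41=50
- B: length 11, value 46
- F: length 10, value 45
Best: 57 score.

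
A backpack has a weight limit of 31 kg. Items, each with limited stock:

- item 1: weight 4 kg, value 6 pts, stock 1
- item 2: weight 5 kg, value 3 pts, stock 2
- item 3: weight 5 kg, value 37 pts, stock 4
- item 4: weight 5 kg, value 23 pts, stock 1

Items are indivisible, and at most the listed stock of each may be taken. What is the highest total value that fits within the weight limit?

177 pts

Best selections within weight 31 and stock limits:
- 1×item 1 + 4×item 3 + 1×item 4: weight 29, value 177
- 1×item 2 + 4×item 3 + 1×item 4: weight 30, value 174
- 4×item 3 + 1×item 4: weight 25, value 171
Best: 177 pts.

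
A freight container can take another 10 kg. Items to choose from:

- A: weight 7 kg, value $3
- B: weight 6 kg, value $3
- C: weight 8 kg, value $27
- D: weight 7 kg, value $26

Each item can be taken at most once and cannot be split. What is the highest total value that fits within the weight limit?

$27

Check high-value combinations within 10 kg:
- C: weight 8, value 27
- D: weight 7, value 26
- B: weight 6, value 3
- A: weight 7, value 3
Best: $27.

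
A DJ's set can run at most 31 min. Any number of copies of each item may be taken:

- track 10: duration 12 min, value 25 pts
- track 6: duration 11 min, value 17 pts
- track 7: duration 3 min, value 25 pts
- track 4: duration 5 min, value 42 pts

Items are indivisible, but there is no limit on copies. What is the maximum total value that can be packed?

Best value-per-unit is track 4 at 42/5; filling with it alone gives 6×42 = 252.
Optimal mix: 2×track 7 + 5×track 4 → duration 31, value 260.

260 pts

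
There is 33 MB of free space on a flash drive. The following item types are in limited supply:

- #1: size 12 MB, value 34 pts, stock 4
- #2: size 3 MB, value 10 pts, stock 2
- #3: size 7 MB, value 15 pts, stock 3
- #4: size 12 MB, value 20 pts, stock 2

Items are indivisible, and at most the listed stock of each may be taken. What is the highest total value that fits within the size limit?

Top feasible selections:
- 2×#1 + 2×#2: size 30, value 88
- 1×#1 + 2×#2 + 2×#3: size 32, value 84
- 2×#1 + 1×#3: size 31, value 83
Best: 88 pts.

88 pts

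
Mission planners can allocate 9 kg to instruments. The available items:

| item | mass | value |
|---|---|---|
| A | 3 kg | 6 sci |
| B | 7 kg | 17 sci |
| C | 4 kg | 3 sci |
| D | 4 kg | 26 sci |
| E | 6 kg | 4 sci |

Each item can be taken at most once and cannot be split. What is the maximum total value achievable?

32 sci

Check high-value combinations within 9 kg:
- A+D: mass 3+4=7, value 6+26=32
- C+D: mass 4+4=8, value 3+26=29
- D: mass 4, value 26
Best: 32 sci.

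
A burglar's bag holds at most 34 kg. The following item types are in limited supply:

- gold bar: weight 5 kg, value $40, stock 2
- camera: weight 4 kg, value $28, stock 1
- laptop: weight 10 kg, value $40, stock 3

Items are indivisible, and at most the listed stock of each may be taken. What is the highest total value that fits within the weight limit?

Top feasible selections:
- 2×gold bar + 1×camera + 2×laptop: weight 34, value 188
- 2×gold bar + 2×laptop: weight 30, value 160
- 2×gold bar + 1×camera + 1×laptop: weight 24, value 148
- 1×gold bar + 1×camera + 2×laptop: weight 29, value 148
Best: $188.

$188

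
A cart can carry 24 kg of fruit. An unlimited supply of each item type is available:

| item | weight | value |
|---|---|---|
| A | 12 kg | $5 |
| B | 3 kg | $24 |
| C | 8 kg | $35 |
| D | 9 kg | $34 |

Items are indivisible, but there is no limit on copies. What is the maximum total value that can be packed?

$192

Best value-per-unit is B at 24/3, and filling with it alone uses weight 8×3=24. No mix of the others beats 8×24 = 192.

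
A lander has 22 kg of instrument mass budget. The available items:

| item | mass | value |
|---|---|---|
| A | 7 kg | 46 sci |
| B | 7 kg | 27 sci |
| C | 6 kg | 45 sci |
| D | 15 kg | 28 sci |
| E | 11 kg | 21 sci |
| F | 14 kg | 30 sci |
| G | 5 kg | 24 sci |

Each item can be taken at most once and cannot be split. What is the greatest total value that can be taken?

118 sci

Check high-value combinations within 22 kg:
- A+B+C: mass 7+7+6=20, value 46+27+45=118
- A+C+G: mass 7+6+5=18, value 46+45+24=115
- A+B+G: mass 7+7+5=19, value 46+27+24=97
Best: 118 sci.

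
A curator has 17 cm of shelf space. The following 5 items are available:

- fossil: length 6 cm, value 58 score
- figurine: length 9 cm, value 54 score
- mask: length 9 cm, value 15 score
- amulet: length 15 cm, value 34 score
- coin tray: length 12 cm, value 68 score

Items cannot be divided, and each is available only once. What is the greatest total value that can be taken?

Check high-value combinations within 17 cm:
- fossil+figurine: length 6+9=15, value 58+54=112
- fossil+mask: length 6+9=15, value 58+15=73
- coin tray: length 12, value 68
- fossil: length 6, value 58
Best: 112 score.

112 score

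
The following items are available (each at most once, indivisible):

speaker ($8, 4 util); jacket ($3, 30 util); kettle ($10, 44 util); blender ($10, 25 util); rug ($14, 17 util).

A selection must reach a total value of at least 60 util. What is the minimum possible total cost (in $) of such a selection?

Subsets with value ≥ 60, sorted by total cost:
- jacket+kettle: cost 13, value 74
- kettle+blender: cost 20, value 69
- speaker+jacket+kettle: cost 21, value 78
Minimum cost: 13 $.

13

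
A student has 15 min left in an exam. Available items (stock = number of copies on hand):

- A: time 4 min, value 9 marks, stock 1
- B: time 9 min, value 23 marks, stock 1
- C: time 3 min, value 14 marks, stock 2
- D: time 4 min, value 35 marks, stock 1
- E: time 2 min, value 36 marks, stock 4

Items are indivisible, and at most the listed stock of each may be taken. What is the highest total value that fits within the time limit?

193 marks

Top feasible selections:
- 1×C + 1×D + 4×E: time 15, value 193
- 1×D + 4×E: time 12, value 179
- 2×C + 4×E: time 14, value 172
Best: 193 marks.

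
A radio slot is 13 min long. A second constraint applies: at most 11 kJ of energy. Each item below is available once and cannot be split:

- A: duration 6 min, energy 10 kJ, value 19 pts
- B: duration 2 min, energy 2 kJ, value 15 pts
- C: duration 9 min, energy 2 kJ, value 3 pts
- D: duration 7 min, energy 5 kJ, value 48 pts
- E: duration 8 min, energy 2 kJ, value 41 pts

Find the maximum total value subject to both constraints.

Feasible sets respecting both limits:
- B+D: duration 9, energy 7, value 63
- B+E: duration 10, energy 4, value 56
- D: duration 7, energy 5, value 48
Best: 63 pts.

63 pts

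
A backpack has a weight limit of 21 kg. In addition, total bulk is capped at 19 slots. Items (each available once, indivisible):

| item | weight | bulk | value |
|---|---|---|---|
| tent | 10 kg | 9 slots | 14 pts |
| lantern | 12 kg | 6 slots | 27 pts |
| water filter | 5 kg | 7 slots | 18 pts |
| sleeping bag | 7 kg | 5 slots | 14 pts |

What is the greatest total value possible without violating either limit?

Feasible sets respecting both limits:
- lantern+water filter: weight 17, bulk 13, value 45
- lantern+sleeping bag: weight 19, bulk 11, value 41
- tent+water filter: weight 15, bulk 16, value 32
Best: 45 pts.

45 pts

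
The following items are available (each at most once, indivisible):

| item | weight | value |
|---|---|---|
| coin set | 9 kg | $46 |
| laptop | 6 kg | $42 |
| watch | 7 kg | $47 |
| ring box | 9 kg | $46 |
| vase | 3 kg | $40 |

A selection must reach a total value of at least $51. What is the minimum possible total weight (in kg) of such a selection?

Subsets with value ≥ 51, sorted by total weight:
- laptop+vase: weight 9, value 82
- watch+vase: weight 10, value 87
Minimum weight: 9 kg.

9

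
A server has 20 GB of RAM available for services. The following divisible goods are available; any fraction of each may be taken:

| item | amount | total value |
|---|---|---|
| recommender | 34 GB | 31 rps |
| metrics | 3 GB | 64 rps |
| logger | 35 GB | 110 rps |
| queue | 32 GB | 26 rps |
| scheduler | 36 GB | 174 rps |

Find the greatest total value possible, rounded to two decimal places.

146.17

Take in order of value per unit:
- metrics (64/3 per unit): all 3 → value 64, running total 64.00
- scheduler (174/36 per unit): 17 of 36 → value 17×174/36 = 82.1667, running total 146.17
Total 146.17.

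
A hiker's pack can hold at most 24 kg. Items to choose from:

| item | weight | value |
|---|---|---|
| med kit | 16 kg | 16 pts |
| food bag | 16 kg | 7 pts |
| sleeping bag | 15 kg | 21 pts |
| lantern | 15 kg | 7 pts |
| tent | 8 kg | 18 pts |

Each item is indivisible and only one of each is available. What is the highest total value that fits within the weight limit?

Check high-value combinations within 24 kg:
- sleeping bag+tent: weight 15+8=23, value 21+18=39
- med kit+tent: weight 16+8=24, value 16+18=34
- lantern+tent: weight 15+8=23, value 7+18=25
- food bag+tent: weight 16+8=24, value 7+18=25
- sleeping bag: weight 15, value 21
Best: 39 pts.

39 pts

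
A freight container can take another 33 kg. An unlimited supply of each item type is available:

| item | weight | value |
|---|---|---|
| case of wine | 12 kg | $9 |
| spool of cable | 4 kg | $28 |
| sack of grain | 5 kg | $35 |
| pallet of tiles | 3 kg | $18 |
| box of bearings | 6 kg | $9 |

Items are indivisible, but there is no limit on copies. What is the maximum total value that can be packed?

Best value-per-unit is spool of cable at 28/4; filling with it alone gives 8×28 = 224.
Optimal mix: 7×spool of cable + 1×sack of grain → weight 33, value 231.

$231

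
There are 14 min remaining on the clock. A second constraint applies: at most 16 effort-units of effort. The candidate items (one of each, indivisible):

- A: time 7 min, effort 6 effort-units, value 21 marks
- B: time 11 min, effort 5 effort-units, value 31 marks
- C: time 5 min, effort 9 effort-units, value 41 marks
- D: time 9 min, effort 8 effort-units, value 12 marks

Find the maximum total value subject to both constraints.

Feasible sets respecting both limits:
- A+C: time 12, effort 15, value 62
- C: time 5, effort 9, value 41
- B: time 11, effort 5, value 31
- A: time 7, effort 6, value 21
Best: 62 marks.

62 marks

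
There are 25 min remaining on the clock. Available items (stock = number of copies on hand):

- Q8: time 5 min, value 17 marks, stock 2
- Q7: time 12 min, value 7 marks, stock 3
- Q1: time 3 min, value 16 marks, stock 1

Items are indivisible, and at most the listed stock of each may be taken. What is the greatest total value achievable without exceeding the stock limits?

Best selections within time 25 and stock limits:
- 2×Q8 + 1×Q7 + 1×Q1: time 25, value 57
- 2×Q8 + 1×Q1: time 13, value 50
- 2×Q8 + 1×Q7: time 22, value 41
- 1×Q8 + 1×Q7 + 1×Q1: time 20, value 40
Best: 57 marks.

57 marks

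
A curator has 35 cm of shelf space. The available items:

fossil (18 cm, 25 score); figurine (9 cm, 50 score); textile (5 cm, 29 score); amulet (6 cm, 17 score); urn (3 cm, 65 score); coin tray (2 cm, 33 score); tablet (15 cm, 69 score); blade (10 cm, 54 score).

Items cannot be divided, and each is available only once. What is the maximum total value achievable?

250 score

This is a 0/1 knapsack; check combinations near the capacity.
- textile+urn+coin tray+tablet+blade: length 5+3+2+15+10=35, value 29+65+33+69+54=250
- figurine+textile+amulet+urn+coin tray+blade: length 9+5+6+3+2+10=35, value 50+29+17+65+33+54=248
- figurine+textile+urn+coin tray+tablet: length 9+5+3+2+15=34, value 50+29+65+33+69=246
Best: 250 score.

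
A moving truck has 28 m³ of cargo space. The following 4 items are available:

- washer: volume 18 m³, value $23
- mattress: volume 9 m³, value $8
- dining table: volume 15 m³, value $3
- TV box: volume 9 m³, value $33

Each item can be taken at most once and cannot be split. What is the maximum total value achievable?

$56

Check high-value combinations within 28 m³:
- washer+TV box: volume 18+9=27, value 23+33=56
- mattress+TV box: volume 9+9=18, value 8+33=41
- dining table+TV box: volume 15+9=24, value 3+33=36
- TV box: volume 9, value 33
- washer+mattress: volume 18+9=27, value 23+8=31
Best: $56.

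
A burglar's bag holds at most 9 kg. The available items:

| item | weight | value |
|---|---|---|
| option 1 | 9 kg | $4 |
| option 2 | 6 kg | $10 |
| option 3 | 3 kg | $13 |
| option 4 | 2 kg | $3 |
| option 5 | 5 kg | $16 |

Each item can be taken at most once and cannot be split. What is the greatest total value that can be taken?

Check high-value combinations within 9 kg:
- option 3+option 5: weight 3+5=8, value 13+16=29
- option 2+option 3: weight 6+3=9, value 10+13=23
- option 4+option 5: weight 2+5=7, value 3+16=19
- option 3+option 4: weight 3+2=5, value 13+3=16
Best: $29.

$29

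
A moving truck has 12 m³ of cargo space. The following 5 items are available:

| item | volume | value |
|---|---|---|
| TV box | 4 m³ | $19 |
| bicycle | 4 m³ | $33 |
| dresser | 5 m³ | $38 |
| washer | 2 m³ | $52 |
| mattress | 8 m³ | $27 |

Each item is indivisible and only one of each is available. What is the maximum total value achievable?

Check high-value combinations within 12 m³:
- bicycle+dresser+washer: volume 4+5+2=11, value 33+38+52=123
- TV box+dresser+washer: volume 4+5+2=11, value 19+38+52=109
- TV box+bicycle+washer: volume 4+4+2=10, value 19+33+52=104
Best: $123.

$123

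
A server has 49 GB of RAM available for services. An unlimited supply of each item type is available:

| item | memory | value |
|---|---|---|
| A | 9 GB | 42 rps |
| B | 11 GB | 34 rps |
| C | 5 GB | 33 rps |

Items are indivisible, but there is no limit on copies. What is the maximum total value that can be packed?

306 rps

Best value-per-unit is C at 33/5; filling with it alone gives 9×33 = 297.
Optimal mix: 1×A + 8×C → memory 49, value 306.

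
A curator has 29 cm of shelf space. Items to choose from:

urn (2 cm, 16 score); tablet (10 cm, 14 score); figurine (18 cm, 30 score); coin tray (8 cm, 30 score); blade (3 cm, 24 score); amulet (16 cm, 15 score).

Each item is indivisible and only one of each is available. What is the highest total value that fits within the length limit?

Check high-value combinations within 29 cm:
- urn+coin tray+blade+amulet: length 2+8+3+16=29, value 16+30+24+15=85
- urn+tablet+coin tray+blade: length 2+10+8+3=23, value 16+14+30+24=84
- figurine+coin tray+blade: length 18+8+3=29, value 30+30+24=84
- urn+figurine+coin tray: length 2+18+8=28, value 16+30+30=76
- urn+coin tray+blade: length 2+8+3=13, value 16+30+24=70
Best: 85 score.

85 score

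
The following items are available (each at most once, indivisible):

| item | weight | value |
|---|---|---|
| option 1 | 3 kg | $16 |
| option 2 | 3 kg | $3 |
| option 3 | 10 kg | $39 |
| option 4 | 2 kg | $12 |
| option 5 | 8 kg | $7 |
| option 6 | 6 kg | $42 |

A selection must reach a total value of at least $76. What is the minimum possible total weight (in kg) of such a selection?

Subsets with value ≥ 76, sorted by total weight:
- option 3+option 6: weight 16, value 81
- option 3+option 4+option 6: weight 18, value 93
- option 1+option 3+option 6: weight 19, value 97
Minimum weight: 16 kg.

16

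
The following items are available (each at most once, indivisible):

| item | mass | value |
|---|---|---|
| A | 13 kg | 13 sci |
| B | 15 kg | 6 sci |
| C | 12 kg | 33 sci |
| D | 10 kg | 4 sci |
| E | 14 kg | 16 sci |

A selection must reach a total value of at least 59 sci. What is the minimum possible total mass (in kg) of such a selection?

39

Subsets with value ≥ 59, sorted by total mass:
- A+C+E: mass 39, value 62
- A+C+D+E: mass 49, value 66
Minimum mass: 39 kg.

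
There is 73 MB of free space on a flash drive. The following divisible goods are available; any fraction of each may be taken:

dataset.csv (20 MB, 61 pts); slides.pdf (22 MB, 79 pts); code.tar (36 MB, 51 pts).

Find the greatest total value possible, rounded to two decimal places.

Take in order of value per unit:
- slides.pdf (79/22 per unit): all 22 → value 79, running total 79.00
- dataset.csv (61/20 per unit): all 20 → value 61, running total 140.00
- code.tar (51/36 per unit): 31 of 36 → value 31×51/36 = 43.9167, running total 183.92
Total 183.92.

183.92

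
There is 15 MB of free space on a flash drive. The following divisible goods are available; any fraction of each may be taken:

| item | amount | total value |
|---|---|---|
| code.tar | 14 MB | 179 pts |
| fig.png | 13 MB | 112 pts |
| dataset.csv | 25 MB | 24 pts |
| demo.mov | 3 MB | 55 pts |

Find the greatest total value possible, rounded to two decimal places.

208.43

Take in order of value per unit:
- demo.mov (55/3 per unit): all 3 → value 55, running total 55.00
- code.tar (179/14 per unit): 12 of 14 → value 12×179/14 = 153.4286, running total 208.43
Total 208.43.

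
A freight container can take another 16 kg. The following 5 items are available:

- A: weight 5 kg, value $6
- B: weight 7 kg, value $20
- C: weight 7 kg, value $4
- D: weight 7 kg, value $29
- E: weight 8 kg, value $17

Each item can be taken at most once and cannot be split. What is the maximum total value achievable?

$49

This is a 0/1 knapsack; check combinations near the capacity.
- B+D: weight 7+7=14, value 20+29=49
- D+E: weight 7+8=15, value 29+17=46
- B+E: weight 7+8=15, value 20+17=37
- A+D: weight 5+7=12, value 6+29=35
Best: $49.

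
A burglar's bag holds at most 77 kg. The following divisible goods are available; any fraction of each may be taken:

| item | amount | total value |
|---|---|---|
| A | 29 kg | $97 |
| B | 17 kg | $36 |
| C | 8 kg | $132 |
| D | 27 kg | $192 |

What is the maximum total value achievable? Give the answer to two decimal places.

Take in order of value per unit:
- C (132/8 per unit): all 8 → value 132, running total 132.00
- D (192/27 per unit): all 27 → value 192, running total 324.00
- A (97/29 per unit): all 29 → value 97, running total 421.00
- B (36/17 per unit): 13 of 17 → value 13×36/17 = 27.5294, running total 448.53
Total 448.53.

448.53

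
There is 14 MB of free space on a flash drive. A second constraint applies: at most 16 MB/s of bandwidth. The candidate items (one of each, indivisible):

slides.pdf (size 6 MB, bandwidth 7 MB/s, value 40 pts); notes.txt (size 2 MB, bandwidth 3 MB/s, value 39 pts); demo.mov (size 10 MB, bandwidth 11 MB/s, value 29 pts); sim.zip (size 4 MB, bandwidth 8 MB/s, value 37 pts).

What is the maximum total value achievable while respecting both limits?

79 pts

Feasible sets respecting both limits:
- slides.pdf+notes.txt: size 8, bandwidth 10, value 79
- slides.pdf+sim.zip: size 10, bandwidth 15, value 77
- notes.txt+sim.zip: size 6, bandwidth 11, value 76
Best: 79 pts.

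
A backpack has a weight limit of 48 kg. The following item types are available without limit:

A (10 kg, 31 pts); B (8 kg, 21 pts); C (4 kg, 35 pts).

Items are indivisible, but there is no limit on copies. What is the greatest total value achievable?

Best value-per-unit is C at 35/4, and filling with it alone uses weight 12×4=48. No mix of the others beats 12×35 = 420.

420 pts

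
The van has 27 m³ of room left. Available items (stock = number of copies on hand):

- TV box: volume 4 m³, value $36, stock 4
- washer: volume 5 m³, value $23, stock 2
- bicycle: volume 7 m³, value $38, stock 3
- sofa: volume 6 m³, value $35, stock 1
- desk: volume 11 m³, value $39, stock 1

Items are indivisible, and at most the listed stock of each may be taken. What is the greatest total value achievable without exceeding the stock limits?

$202

Best selections within volume 27 and stock limits:
- 4×TV box + 1×washer + 1×sofa: volume 27, value 202
- 4×TV box + 2×washer: volume 26, value 190
- 3×TV box + 2×bicycle: volume 26, value 184
- 4×TV box + 1×desk: volume 27, value 183
Best: $202.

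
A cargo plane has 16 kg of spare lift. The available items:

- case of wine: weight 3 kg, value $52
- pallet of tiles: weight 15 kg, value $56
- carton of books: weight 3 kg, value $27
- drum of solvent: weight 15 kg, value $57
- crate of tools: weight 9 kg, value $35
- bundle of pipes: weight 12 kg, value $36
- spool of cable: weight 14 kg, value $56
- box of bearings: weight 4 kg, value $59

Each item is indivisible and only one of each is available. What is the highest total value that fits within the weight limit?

$146

Check high-value combinations within 16 kg:
- case of wine+crate of tools+box of bearings: weight 3+9+4=16, value 52+35+59=146
- case of wine+carton of books+box of bearings: weight 3+3+4=10, value 52+27+59=138
- carton of books+crate of tools+box of bearings: weight 3+9+4=16, value 27+35+59=121
- case of wine+carton of books+crate of tools: weight 3+3+9=15, value 52+27+35=114
Best: $146.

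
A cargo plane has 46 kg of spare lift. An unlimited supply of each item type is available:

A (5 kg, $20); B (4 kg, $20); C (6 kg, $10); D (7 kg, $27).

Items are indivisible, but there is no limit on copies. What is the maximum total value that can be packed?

Best value-per-unit is B at 20/4; filling with it alone gives 11×20 = 220.
Optimal mix: 2×A + 9×B → weight 46, value 220.

$220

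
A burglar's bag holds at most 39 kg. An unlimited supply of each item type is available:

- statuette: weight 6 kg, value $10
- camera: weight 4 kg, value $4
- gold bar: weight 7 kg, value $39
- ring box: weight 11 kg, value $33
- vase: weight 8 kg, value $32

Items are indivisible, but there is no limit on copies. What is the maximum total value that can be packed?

Best value-per-unit is gold bar at 39/7; filling with it alone gives 5×39 = 195.
Optimal mix: 1×camera + 5×gold bar → weight 39, value 199.

$199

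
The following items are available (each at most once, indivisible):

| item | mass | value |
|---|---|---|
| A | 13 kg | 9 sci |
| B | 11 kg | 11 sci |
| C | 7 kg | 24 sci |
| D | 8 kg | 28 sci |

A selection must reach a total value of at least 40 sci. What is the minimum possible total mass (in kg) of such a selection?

15

Subsets with value ≥ 40, sorted by total mass:
- C+D: mass 15, value 52
- B+C+D: mass 26, value 63
Minimum mass: 15 kg.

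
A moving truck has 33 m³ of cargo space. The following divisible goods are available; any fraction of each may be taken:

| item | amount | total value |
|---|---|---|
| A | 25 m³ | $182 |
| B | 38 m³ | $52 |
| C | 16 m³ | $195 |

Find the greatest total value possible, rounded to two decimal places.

318.76

Take in order of value per unit:
- C (195/16 per unit): all 16 → value 195, running total 195.00
- A (182/25 per unit): 17 of 25 → value 17×182/25 = 123.7600, running total 318.76
Total 318.76.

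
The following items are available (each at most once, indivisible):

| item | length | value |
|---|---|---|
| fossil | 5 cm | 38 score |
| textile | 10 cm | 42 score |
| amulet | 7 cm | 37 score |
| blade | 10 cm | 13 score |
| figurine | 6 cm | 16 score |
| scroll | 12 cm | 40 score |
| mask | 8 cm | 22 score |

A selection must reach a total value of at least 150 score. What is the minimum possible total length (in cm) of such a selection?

Subsets with value ≥ 150, sorted by total length:
- fossil+textile+amulet+scroll: length 34, value 157
- fossil+textile+amulet+figurine+mask: length 36, value 155
- fossil+amulet+figurine+scroll+mask: length 38, value 153
Minimum length: 34 cm.

34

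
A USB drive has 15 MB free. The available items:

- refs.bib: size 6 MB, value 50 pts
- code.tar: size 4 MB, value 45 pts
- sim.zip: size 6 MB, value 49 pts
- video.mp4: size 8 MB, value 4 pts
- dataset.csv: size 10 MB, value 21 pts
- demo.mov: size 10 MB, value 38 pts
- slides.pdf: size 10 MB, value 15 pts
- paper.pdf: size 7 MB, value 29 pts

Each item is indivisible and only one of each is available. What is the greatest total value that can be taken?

Check high-value combinations within 15 MB:
- refs.bib+sim.zip: size 6+6=12, value 50+49=99
- refs.bib+code.tar: size 6+4=10, value 50+45=95
- code.tar+sim.zip: size 4+6=10, value 45+49=94
Best: 99 pts.

99 pts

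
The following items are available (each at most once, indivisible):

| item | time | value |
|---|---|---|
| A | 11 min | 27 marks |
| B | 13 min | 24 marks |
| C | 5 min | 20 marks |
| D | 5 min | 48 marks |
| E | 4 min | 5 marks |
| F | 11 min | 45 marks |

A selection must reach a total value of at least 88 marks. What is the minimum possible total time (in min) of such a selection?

16

Subsets with value ≥ 88, sorted by total time:
- D+F: time 16, value 93
- D+E+F: time 20, value 98
- C+D+F: time 21, value 113
Minimum time: 16 min.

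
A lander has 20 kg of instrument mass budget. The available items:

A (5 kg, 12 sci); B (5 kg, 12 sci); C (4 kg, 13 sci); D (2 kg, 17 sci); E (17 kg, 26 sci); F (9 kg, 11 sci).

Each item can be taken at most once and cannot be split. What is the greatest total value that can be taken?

Check high-value combinations within 20 kg:
- A+B+C+D: mass 5+5+4+2=16, value 12+12+13+17=54
- A+C+D+F: mass 5+4+2+9=20, value 12+13+17+11=53
- B+C+D+F: mass 5+4+2+9=20, value 12+13+17+11=53
- D+E: mass 2+17=19, value 17+26=43
- A+C+D: mass 5+4+2=11, value 12+13+17=42
Best: 54 sci.

54 sci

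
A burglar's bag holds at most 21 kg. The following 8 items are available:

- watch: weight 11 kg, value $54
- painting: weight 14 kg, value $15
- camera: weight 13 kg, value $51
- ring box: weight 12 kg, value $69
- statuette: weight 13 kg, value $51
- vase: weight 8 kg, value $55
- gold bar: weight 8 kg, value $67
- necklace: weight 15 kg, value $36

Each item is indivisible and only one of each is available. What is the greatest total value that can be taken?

Check high-value combinations within 21 kg:
- ring box+gold bar: weight 12+8=20, value 69+67=136
- ring box+vase: weight 12+8=20, value 69+55=124
- vase+gold bar: weight 8+8=16, value 55+67=122
- watch+gold bar: weight 11+8=19, value 54+67=121
- camera+gold bar: weight 13+8=21, value 51+67=118
Best: $136.

$136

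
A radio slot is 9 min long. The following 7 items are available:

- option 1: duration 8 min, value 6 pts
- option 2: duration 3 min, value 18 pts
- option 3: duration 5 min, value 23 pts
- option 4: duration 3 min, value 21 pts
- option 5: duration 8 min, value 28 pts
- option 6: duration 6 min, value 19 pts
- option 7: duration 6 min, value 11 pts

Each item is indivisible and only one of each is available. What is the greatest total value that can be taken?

44 pts

This is a 0/1 knapsack; check combinations near the capacity.
- option 3+option 4: duration 5+3=8, value 23+21=44
- option 2+option 3: duration 3+5=8, value 18+23=41
- option 4+option 6: duration 3+6=9, value 21+19=40
- option 2+option 4: duration 3+3=6, value 18+21=39
- option 2+option 6: duration 3+6=9, value 18+19=37
Best: 44 pts.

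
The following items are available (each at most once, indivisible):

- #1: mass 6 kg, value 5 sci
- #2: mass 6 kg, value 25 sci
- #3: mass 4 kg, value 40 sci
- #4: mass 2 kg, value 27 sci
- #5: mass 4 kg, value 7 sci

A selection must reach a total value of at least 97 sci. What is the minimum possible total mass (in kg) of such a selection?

Subsets with value ≥ 97, sorted by total mass:
- #2+#3+#4+#5: mass 16, value 99
- #1+#2+#3+#4: mass 18, value 97
- #1+#2+#3+#4+#5: mass 22, value 104
Minimum mass: 16 kg.

16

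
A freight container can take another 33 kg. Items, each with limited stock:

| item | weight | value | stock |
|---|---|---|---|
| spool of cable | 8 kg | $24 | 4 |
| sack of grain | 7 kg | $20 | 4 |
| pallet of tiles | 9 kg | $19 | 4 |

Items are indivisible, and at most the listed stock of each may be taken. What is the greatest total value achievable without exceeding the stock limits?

$96

Best selections within weight 33 and stock limits:
- 4×spool of cable: weight 32, value 96
- 3×spool of cable + 1×sack of grain: weight 31, value 92
- 3×spool of cable + 1×pallet of tiles: weight 33, value 91
Best: $96.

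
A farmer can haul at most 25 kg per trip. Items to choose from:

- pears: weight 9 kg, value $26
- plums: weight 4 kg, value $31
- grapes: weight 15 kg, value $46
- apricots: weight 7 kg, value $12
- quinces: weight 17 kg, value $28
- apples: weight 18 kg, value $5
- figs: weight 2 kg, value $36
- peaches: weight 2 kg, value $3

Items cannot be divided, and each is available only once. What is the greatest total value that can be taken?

Check high-value combinations within 25 kg:
- plums+grapes+figs+peaches: weight 4+15+2+2=23, value 31+46+36+3=116
- plums+grapes+figs: weight 4+15+2=21, value 31+46+36=113
- pears+plums+apricots+figs+peaches: weight 9+4+7+2+2=24, value 26+31+12+36+3=108
Best: $116.

$116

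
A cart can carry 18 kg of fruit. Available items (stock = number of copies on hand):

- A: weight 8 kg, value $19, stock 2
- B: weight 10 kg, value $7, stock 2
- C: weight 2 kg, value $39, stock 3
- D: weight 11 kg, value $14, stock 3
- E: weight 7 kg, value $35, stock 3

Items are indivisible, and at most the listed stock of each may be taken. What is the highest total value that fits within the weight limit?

Top feasible selections:
- 3×C + 1×E: weight 13, value 152
- 2×C + 2×E: weight 18, value 148
- 1×A + 3×C: weight 14, value 136
Best: $152.

$152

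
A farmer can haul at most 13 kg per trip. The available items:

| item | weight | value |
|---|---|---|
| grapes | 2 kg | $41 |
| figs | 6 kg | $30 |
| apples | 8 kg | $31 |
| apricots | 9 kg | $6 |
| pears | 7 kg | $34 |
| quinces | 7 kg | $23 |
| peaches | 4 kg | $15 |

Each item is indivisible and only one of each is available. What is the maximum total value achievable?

$90

Check high-value combinations within 13 kg:
- grapes+pears+peaches: weight 2+7+4=13, value 41+34+15=90
- grapes+figs+peaches: weight 2+6+4=12, value 41+30+15=86
- grapes+quinces+peaches: weight 2+7+4=13, value 41+23+15=79
Best: $90.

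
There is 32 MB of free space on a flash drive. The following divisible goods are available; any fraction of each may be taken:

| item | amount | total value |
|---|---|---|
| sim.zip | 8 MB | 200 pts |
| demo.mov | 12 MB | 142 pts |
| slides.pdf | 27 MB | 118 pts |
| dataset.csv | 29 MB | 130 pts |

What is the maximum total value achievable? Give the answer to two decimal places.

395.79

Take in order of value per unit:
- sim.zip (200/8 per unit): all 8 → value 200, running total 200.00
- demo.mov (142/12 per unit): all 12 → value 142, running total 342.00
- dataset.csv (130/29 per unit): 12 of 29 → value 12×130/29 = 53.7931, running total 395.79
Total 395.79.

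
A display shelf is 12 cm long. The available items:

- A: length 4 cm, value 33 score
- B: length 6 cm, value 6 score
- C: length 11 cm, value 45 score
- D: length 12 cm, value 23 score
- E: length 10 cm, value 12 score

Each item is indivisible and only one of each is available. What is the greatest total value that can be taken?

This is a 0/1 knapsack; check combinations near the capacity.
- C: length 11, value 45
- A+B: length 4+6=10, value 33+6=39
- A: length 4, value 33
Best: 45 score.

45 score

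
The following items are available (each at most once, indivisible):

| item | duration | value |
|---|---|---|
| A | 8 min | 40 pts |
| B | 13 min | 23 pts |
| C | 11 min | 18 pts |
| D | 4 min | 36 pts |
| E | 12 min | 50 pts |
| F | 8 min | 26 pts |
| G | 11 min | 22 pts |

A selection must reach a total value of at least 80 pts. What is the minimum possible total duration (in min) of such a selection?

16

Subsets with value ≥ 80, sorted by total duration:
- D+E: duration 16, value 86
- A+D+F: duration 20, value 102
- A+E: duration 20, value 90
- A+D+G: duration 23, value 98
Minimum duration: 16 min.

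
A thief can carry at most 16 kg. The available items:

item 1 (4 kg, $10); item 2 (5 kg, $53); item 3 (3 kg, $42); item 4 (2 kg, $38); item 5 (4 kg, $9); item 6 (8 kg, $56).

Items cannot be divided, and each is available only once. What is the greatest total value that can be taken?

$151

Check high-value combinations within 16 kg:
- item 2+item 3+item 6: weight 5+3+8=16, value 53+42+56=151
- item 2+item 4+item 6: weight 5+2+8=15, value 53+38+56=147
- item 1+item 2+item 3+item 4: weight 4+5+3+2=14, value 10+53+42+38=143
- item 2+item 3+item 4+item 5: weight 5+3+2+4=14, value 53+42+38+9=142
Best: $151.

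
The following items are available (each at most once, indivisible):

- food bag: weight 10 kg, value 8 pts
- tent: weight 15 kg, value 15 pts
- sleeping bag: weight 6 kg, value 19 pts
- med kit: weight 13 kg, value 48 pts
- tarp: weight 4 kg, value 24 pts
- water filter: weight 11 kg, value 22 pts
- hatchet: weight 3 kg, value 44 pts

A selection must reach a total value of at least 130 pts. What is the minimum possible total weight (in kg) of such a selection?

26

Subsets with value ≥ 130, sorted by total weight:
- sleeping bag+med kit+tarp+hatchet: weight 26, value 135
- med kit+tarp+water filter+hatchet: weight 31, value 138
- sleeping bag+med kit+water filter+hatchet: weight 33, value 133
Minimum weight: 26 kg.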